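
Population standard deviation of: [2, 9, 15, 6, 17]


Mean = 49/5
  (2-49/5)²=1521/25
  (9-49/5)²=16/25
  (15-49/5)²=676/25
  (6-49/5)²=361/25
  (17-49/5)²=1296/25
Σ(x-μ)² = 774/5
σ² = (774/5)/5 = 774/25

σ = √(774/25) ≈ 5.5642


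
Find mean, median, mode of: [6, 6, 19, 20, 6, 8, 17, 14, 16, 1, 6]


Sorted: [1, 6, 6, 6, 6, 8, 14, 16, 17, 19, 20]
Mean = 119/11
Median = 8
Freq: {6: 4, 19: 1, 20: 1, 8: 1, 17: 1, 14: 1, 16: 1, 1: 1}
Mode: [6]

Mean=119/11, Median=8, Mode=6


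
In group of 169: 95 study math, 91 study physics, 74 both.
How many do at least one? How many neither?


|A∪B| = 95+91-74 = 112
Neither = 169-112 = 57

At least one: 112; Neither: 57


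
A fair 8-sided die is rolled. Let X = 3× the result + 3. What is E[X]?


E[die] = (1+8)/2 = 9/2
E[X] = 3×9/2 + 3 = 33/2

E[X] = 33/2


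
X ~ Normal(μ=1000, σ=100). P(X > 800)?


z = (800-1000)/100 = -2.0
P(X > 800) = 1 - P(Z ≤ -2.0) = 1 - 0.0228 = 0.9772

P(X > 800) ≈ 0.9772


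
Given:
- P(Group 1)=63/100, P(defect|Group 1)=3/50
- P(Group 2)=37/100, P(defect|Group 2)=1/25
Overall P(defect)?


P(B) = Σ P(B|Aᵢ)×P(Aᵢ)
  3/50×63/100 = 189/5000
  1/25×37/100 = 37/2500
Sum = 263/5000

P(defect) = 263/5000 ≈ 5.26%


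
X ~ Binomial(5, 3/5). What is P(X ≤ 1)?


P(X ≤ 1) = Σ P(X=i) for i=0..1
P(X=0) = 32/3125
P(X=1) = 48/625
Sum = 272/3125

P(X ≤ 1) = 272/3125 ≈ 8.70%


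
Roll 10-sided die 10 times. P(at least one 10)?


P(no 10)^10 = (9/10)^10 = 3486784401/10000000000
P(≥1) = 1 - 3486784401/10000000000 = 6513215599/10000000000

P = 6513215599/10000000000 ≈ 65.13%


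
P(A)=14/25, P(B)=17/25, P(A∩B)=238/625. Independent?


P(A)×P(B) = 238/625
P(A∩B) = 238/625
Equal ✓ → Independent

Yes, independent


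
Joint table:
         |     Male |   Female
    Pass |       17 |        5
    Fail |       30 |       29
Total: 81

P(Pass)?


P(Pass) = (17+5)/81 = 22/81

P(Pass) = 22/81 ≈ 27.16%


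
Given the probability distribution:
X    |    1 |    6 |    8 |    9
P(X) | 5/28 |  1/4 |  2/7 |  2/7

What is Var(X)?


E[X] = 183/28
E[X²] = 1417/28
Var(X) = E[X²] - (E[X])² = 1417/28 - 33489/784 = 6187/784

Var(X) = 6187/784 ≈ 7.8916


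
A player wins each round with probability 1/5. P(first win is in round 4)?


Geometric: P(X=4) = (1-p)^(k-1)×p = (4/5)^3×1/5 = 64/625

P(X=4) = 64/625 ≈ 10.24%


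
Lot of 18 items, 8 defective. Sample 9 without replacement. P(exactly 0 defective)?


Hypergeometric: C(8,0)×C(10,9)/C(18,9)
= 1×10/48620 = 1/4862

P(X=0) = 1/4862 ≈ 0.02%


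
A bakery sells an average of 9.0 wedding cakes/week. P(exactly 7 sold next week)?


Poisson(λ=9.0): P(X=7) = e^(-λ)×λ^k/k!
= e^(-9.0) × 9.0^7 / 7!
≈ 0.0001234098041 × 4782969 / 5040 ≈ 0.117116

P(X=7) ≈ 0.117116 ≈ 11.71%


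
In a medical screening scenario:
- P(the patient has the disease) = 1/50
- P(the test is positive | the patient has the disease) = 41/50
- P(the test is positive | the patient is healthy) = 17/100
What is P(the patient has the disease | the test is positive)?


Using Bayes' theorem:
P(A|B) = P(B|A)·P(A) / P(B)

P(the test is positive) = 41/50 × 1/50 + 17/100 × 49/50
= 41/2500 + 833/5000 = 183/1000

P(the patient has the disease|the test is positive) = (41/2500) / (183/1000) = 82/915

P(the patient has the disease|the test is positive) = 82/915 ≈ 8.96%


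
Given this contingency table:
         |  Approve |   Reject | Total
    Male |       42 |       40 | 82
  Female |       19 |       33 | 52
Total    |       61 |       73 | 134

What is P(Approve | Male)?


P(Approve | Male) = 42/(42+40) = 42/82 = 21/41

P(Approve|Male) = 21/41 ≈ 51.22%


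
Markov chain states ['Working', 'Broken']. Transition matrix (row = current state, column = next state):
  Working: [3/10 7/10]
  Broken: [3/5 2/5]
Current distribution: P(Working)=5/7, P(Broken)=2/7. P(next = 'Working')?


P(next=Working) = Σᵢ P(now=i)×P(i→Working)
= 5/7×3/10 + 2/7×3/5
= 3/14 + 6/35 = 27/70

P = 27/70 ≈ 0.3857


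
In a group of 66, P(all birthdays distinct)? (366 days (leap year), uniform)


P(all different) = Π(366-i)/366 for i=0..65
= (366/366)×(365/366)×...×(301/366)
= 0.001939

P ≈ 0.0019 ≈ 0.19%


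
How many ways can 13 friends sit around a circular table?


Circular arrangements of 13 distinct objects: fix one position to break rotational symmetry.
(n-1)! = 12! = 479001600

479001600


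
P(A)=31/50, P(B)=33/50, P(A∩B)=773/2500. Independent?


P(A)×P(B) = 1023/2500
P(A∩B) = 773/2500
Not equal → NOT independent

No, not independent


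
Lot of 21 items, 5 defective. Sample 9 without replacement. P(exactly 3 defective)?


Hypergeometric: C(5,3)×C(16,6)/C(21,9)
= 10×8008/293930 = 88/323

P(X=3) = 88/323 ≈ 27.24%


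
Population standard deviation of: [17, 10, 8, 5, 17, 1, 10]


Mean = 68/7
  (17-68/7)²=2601/49
  (10-68/7)²=4/49
  (8-68/7)²=144/49
  (5-68/7)²=1089/49
  (17-68/7)²=2601/49
  (1-68/7)²=3721/49
  (10-68/7)²=4/49
Σ(x-μ)² = 1452/7
σ² = (1452/7)/7 = 1452/49

σ = √(1452/49) ≈ 5.4436


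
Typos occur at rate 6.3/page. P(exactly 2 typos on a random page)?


Poisson(λ=6.3): P(X=2) = e^(-λ)×λ^k/k!
= e^(-6.3) × 6.3^2 / 2!
≈ 0.001836304777 × 39.69 / 2 ≈ 0.036441

P(X=2) ≈ 0.036441 ≈ 3.64%


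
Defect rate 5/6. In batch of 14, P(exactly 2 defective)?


Binomial: P(X=2) = C(14,2)×p^2×(1-p)^12
= 91 × 25/36 × 1/2176782336 = 2275/78364164096

P(X=2) = 2275/78364164096 ≈ 0.00%


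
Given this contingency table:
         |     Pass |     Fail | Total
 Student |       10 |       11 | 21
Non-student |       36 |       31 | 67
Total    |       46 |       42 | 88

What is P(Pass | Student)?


P(Pass | Student) = 10/(10+11) = 10/21

P(Pass|Student) = 10/21 ≈ 47.62%


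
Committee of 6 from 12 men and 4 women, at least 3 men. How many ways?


Count by #men:
  3M,3W: C(12,3)×C(4,3)=880
  4M,2W: C(12,4)×C(4,2)=2970
  5M,1W: C(12,5)×C(4,1)=3168
  6M,0W: C(12,6)×C(4,0)=924
Total = 7942

7942


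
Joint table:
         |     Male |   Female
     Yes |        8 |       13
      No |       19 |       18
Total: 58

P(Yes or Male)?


P(Yes∨Male) = P(Yes) + P(Male) - P(Yes∧Male)
= (21 + 27 - 8)/58 = 40/58 = 20/29

P = 20/29 ≈ 68.97%


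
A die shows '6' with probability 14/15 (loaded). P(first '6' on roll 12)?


Geometric: P(X=12) = (1-p)^(k-1)×p = (1/15)^11×14/15 = 14/129746337890625

P(X=12) = 14/129746337890625 ≈ 0.00%


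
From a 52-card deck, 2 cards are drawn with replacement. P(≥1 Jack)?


P(not a Jack) = 48/52 = 12/13
P(none in 2 draws) = (12/13)^2 = 144/169
P(≥1 Jack) = 1 - 144/169 = 25/169

P = 25/169 ≈ 14.79%


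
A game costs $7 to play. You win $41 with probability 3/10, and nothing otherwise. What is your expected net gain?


E[gain] = (41-7)×3/10 + (-7)×7/10
= 51/5 - 49/10 = 53/10

Expected net gain = $53/10 ≈ $5.30


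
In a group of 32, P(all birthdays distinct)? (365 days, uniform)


P(all different) = Π(365-i)/365 for i=0..31
= (365/365)×(364/365)×...×(334/365)
= 0.246652

P ≈ 0.2467 ≈ 24.67%


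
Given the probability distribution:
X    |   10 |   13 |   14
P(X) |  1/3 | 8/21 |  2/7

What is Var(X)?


E[X] = 86/7
E[X²] = 1076/7
Var(X) = E[X²] - (E[X])² = 1076/7 - 7396/49 = 136/49

Var(X) = 136/49 ≈ 2.7755


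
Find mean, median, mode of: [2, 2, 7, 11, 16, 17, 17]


Sorted: [2, 2, 7, 11, 16, 17, 17]
Mean = 72/7
Median = 11
Freq: {2: 2, 7: 1, 11: 1, 16: 1, 17: 2}
Mode: [2, 17]

Mean=72/7, Median=11, Mode=[2, 17]


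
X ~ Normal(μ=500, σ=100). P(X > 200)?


z = (200-500)/100 = -3.0
P(X > 200) = 1 - P(Z ≤ -3.0) = 1 - 0.0013 = 0.9987

P(X > 200) ≈ 0.9987


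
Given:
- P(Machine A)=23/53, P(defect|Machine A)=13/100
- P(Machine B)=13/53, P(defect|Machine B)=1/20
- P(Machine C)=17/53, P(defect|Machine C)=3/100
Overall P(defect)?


P(B) = Σ P(B|Aᵢ)×P(Aᵢ)
  13/100×23/53 = 299/5300
  1/20×13/53 = 13/1060
  3/100×17/53 = 51/5300
Sum = 83/1060

P(defect) = 83/1060 ≈ 7.83%


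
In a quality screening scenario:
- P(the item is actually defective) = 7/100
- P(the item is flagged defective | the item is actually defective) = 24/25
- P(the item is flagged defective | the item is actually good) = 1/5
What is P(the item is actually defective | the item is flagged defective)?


Using Bayes' theorem:
P(A|B) = P(B|A)·P(A) / P(B)

P(the item is flagged defective) = 24/25 × 7/100 + 1/5 × 93/100
= 42/625 + 93/500 = 633/2500

P(the item is actually defective|the item is flagged defective) = (42/625) / (633/2500) = 56/211

P(the item is actually defective|the item is flagged defective) = 56/211 ≈ 26.54%


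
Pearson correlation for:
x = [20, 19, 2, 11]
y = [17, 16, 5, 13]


n=4, Σx=52, Σy=51, Σxy=797, Σx²=886, Σy²=739
r = (4×797 - 52×51)/√((4×886 - 52²)(4×739 - 51²))
= 536/√(840×355) = 536/√298200 ≈ 536/546.0769 ≈ 0.9815

r ≈ 0.9815


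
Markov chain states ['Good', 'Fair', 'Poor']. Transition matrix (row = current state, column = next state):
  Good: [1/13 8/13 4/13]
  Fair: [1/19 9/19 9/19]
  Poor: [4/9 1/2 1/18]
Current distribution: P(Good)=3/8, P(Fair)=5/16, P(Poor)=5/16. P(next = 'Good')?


P(next=Good) = Σᵢ P(now=i)×P(i→Good)
= 3/8×1/13 + 5/16×1/19 + 5/16×4/9
= 3/104 + 5/304 + 5/36 = 6551/35568

P = 6551/35568 ≈ 0.1842


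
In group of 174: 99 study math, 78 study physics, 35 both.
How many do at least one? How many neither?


|A∪B| = 99+78-35 = 142
Neither = 174-142 = 32

At least one: 142; Neither: 32


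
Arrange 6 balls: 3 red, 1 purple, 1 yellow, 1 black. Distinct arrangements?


6!/(3!×1!×1!×1!) = 120

120


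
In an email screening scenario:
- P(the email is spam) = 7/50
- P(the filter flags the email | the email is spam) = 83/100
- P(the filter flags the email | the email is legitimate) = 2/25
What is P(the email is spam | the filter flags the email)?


Using Bayes' theorem:
P(A|B) = P(B|A)·P(A) / P(B)

P(the filter flags the email) = 83/100 × 7/50 + 2/25 × 43/50
= 581/5000 + 43/625 = 37/200

P(the email is spam|the filter flags the email) = (581/5000) / (37/200) = 581/925

P(the email is spam|the filter flags the email) = 581/925 ≈ 62.81%


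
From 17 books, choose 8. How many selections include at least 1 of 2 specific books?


Complement: C(17,8) - C(15,8) = 24310 - 6435 = 17875

17875


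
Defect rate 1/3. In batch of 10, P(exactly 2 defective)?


Binomial: P(X=2) = C(10,2)×p^2×(1-p)^8
= 45 × 1/9 × 256/6561 = 1280/6561

P(X=2) = 1280/6561 ≈ 19.51%


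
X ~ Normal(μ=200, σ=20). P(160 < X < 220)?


z₁=(160-200)/20=-2.0, z₂=(220-200)/20=1.0
P = Φ(1.0) - Φ(-2.0) = 0.841345 - 0.022750 = 0.818595 ≈ 0.8186

P(160 < X < 220) ≈ 0.8186


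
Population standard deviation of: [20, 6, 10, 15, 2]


Mean = 53/5
  (20-53/5)²=2209/25
  (6-53/5)²=529/25
  (10-53/5)²=9/25
  (15-53/5)²=484/25
  (2-53/5)²=1849/25
Σ(x-μ)² = 1016/5
σ² = (1016/5)/5 = 1016/25

σ = √(1016/25) ≈ 6.3750


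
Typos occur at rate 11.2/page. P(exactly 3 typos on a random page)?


Poisson(λ=11.2): P(X=3) = e^(-λ)×λ^k/k!
= e^(-11.2) × 11.2^3 / 3!
≈ 1.367419607e-05 × 1404.928 / 6 ≈ 0.003202

P(X=3) ≈ 0.003202 ≈ 0.32%


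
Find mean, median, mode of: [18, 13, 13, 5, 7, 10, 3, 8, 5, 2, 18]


Sorted: [2, 3, 5, 5, 7, 8, 10, 13, 13, 18, 18]
Mean = 102/11
Median = 8
Freq: {18: 2, 13: 2, 5: 2, 7: 1, 10: 1, 3: 1, 8: 1, 2: 1}
Mode: [5, 13, 18]

Mean=102/11, Median=8, Mode=[5, 13, 18]


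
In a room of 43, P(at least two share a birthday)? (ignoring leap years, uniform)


P(all different) = Π(365-i)/365 for i=0..42
= 0.076077
P(match) = 1 - 0.076077 = 0.923923

P ≈ 0.9239 ≈ 92.39%


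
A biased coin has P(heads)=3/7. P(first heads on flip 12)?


Geometric: P(X=12) = (1-p)^(k-1)×p = (4/7)^11×3/7 = 12582912/13841287201

P(X=12) = 12582912/13841287201 ≈ 0.09%


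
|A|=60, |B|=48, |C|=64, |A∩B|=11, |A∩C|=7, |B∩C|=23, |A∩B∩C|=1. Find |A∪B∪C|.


|A∪B∪C| = 60+48+64-11-7-23+1 = 132

|A∪B∪C| = 132


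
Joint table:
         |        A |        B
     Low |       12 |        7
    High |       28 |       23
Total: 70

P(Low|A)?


P(Low|A) = 12/(12+28) = 12/40 = 3/10

P = 3/10 ≈ 30.00%


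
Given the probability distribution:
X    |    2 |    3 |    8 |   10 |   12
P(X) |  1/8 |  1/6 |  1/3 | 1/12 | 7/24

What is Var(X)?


E[X] = 31/4
E[X²] = 221/3
Var(X) = E[X²] - (E[X])² = 221/3 - 961/16 = 653/48

Var(X) = 653/48 ≈ 13.6042


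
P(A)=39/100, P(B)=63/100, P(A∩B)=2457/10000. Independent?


P(A)×P(B) = 2457/10000
P(A∩B) = 2457/10000
Equal ✓ → Independent

Yes, independent


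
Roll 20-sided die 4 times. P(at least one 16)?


P(no 16)^4 = (19/20)^4 = 130321/160000
P(≥1) = 1 - 130321/160000 = 29679/160000

P = 29679/160000 ≈ 18.55%


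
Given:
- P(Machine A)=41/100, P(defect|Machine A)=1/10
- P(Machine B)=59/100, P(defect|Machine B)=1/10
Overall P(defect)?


P(B) = Σ P(B|Aᵢ)×P(Aᵢ)
  1/10×41/100 = 41/1000
  1/10×59/100 = 59/1000
Sum = 1/10

P(defect) = 1/10 ≈ 10.00%


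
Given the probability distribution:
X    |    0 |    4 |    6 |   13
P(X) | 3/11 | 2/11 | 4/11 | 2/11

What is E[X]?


E[X] = Σ x·P(X=x)
= (0)×(3/11) + (4)×(2/11) + (6)×(4/11) + (13)×(2/11)
= 58/11

E[X] = 58/11


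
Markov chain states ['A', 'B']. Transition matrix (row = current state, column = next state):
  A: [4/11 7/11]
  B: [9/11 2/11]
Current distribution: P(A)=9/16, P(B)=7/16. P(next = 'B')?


P(next=B) = Σᵢ P(now=i)×P(i→B)
= 9/16×7/11 + 7/16×2/11
= 63/176 + 7/88 = 7/16

P = 7/16 ≈ 0.4375


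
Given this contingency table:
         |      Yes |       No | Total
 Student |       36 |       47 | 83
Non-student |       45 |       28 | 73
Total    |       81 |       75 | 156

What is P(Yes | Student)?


P(Yes | Student) = 36/(36+47) = 36/83

P(Yes|Student) = 36/83 ≈ 43.37%


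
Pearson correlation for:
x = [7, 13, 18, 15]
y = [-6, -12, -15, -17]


n=4, Σx=53, Σy=-50, Σxy=-723, Σx²=767, Σy²=694
r = (4×(-723) - 53×(-50))/√((4×767 - 53²)(4×694 - (-50)²))
= -242/√(259×276) = -242/√71484 ≈ -242/267.3649 ≈ -0.9051

r ≈ -0.9051


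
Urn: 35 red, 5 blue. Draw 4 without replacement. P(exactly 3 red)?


Hypergeometric: C(35,3)×C(5,1)/C(40,4)
= 6545×5/91390 = 6545/18278

P(X=3) = 6545/18278 ≈ 35.81%


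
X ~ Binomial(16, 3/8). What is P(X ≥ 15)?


P(X ≥ 15) = Σ P(X=i) for i=15..16
P(X=15) = 71744535/17592186044416
P(X=16) = 43046721/281474976710656
Sum = 1190959281/281474976710656

P(X ≥ 15) = 1190959281/281474976710656 ≈ 0.00%


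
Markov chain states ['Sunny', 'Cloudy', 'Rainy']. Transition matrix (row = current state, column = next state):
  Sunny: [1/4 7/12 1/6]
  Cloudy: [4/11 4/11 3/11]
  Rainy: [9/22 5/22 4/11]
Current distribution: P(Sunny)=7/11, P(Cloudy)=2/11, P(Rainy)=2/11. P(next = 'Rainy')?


P(next=Rainy) = Σᵢ P(now=i)×P(i→Rainy)
= 7/11×1/6 + 2/11×3/11 + 2/11×4/11
= 7/66 + 6/121 + 8/121 = 161/726

P = 161/726 ≈ 0.2218


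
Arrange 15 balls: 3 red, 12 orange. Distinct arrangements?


15!/(3!×12!) = 455

455


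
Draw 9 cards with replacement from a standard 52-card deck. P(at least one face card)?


P(not a face card) = 40/52 = 10/13
P(none in 9 draws) = (10/13)^9 = 1000000000/10604499373
P(≥1 face card) = 1 - 1000000000/10604499373 = 9604499373/10604499373

P = 9604499373/10604499373 ≈ 90.57%


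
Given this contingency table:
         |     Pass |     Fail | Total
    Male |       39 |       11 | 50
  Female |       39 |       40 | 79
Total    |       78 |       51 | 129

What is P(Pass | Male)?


P(Pass | Male) = 39/(39+11) = 39/50

P(Pass|Male) = 39/50 ≈ 78.00%


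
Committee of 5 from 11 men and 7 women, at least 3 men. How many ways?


Count by #men:
  3M,2W: C(11,3)×C(7,2)=3465
  4M,1W: C(11,4)×C(7,1)=2310
  5M,0W: C(11,5)×C(7,0)=462
Total = 6237

6237


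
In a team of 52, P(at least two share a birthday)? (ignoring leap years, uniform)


P(all different) = Π(365-i)/365 for i=0..51
= 0.021995
P(match) = 1 - 0.021995 = 0.978005

P ≈ 0.9780 ≈ 97.80%


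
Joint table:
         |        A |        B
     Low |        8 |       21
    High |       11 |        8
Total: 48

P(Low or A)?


P(Low∨A) = P(Low) + P(A) - P(Low∧A)
= (29 + 19 - 8)/48 = 40/48 = 5/6

P = 5/6 ≈ 83.33%


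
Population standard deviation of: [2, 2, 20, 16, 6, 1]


Mean = 47/6
  (2-47/6)²=1225/36
  (2-47/6)²=1225/36
  (20-47/6)²=5329/36
  (16-47/6)²=2401/36
  (6-47/6)²=121/36
  (1-47/6)²=1681/36
Σ(x-μ)² = 1997/6
σ² = (1997/6)/6 = 1997/36

σ = √(1997/36) ≈ 7.4480


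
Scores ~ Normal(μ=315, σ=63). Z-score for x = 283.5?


z = (x - μ)/σ = (283.5 - 315)/63 = -0.5

z = -0.5


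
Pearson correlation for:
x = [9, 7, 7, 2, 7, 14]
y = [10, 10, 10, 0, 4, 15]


n=6, Σx=46, Σy=49, Σxy=468, Σx²=428, Σy²=541
r = (6×468 - 46×49)/√((6×428 - 46²)(6×541 - 49²))
= 554/√(452×845) = 554/√381940 ≈ 554/618.0129 ≈ 0.8964

r ≈ 0.8964


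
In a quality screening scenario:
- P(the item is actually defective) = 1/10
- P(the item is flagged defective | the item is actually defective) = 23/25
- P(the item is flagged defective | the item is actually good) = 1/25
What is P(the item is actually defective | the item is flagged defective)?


Using Bayes' theorem:
P(A|B) = P(B|A)·P(A) / P(B)

P(the item is flagged defective) = 23/25 × 1/10 + 1/25 × 9/10
= 23/250 + 9/250 = 16/125

P(the item is actually defective|the item is flagged defective) = (23/250) / (16/125) = 23/32

P(the item is actually defective|the item is flagged defective) = 23/32 ≈ 71.88%


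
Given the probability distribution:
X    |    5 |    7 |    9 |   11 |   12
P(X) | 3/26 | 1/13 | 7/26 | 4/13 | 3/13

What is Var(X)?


E[X] = 126/13
E[X²] = 1286/13
Var(X) = E[X²] - (E[X])² = 1286/13 - 15876/169 = 842/169

Var(X) = 842/169 ≈ 4.9822


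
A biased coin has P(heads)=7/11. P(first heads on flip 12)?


Geometric: P(X=12) = (1-p)^(k-1)×p = (4/11)^11×7/11 = 29360128/3138428376721

P(X=12) = 29360128/3138428376721 ≈ 0.00%


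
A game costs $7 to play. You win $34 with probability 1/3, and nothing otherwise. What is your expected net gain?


E[gain] = (34-7)×1/3 + (-7)×2/3
= 9 - 14/3 = 13/3

Expected net gain = $13/3 ≈ $4.33


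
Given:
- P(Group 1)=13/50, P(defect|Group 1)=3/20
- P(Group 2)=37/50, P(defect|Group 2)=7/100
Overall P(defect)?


P(B) = Σ P(B|Aᵢ)×P(Aᵢ)
  3/20×13/50 = 39/1000
  7/100×37/50 = 259/5000
Sum = 227/2500

P(defect) = 227/2500 ≈ 9.08%


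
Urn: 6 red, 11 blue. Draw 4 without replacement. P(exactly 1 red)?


Hypergeometric: C(6,1)×C(11,3)/C(17,4)
= 6×165/2380 = 99/238

P(X=1) = 99/238 ≈ 41.60%


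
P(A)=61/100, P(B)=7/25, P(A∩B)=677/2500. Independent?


P(A)×P(B) = 427/2500
P(A∩B) = 677/2500
Not equal → NOT independent

No, not independent


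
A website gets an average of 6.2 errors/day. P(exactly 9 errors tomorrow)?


Poisson(λ=6.2): P(X=9) = e^(-λ)×λ^k/k!
= e^(-6.2) × 6.2^9 / 9!
≈ 0.002029430636 × 13537086.5463 / 362880 ≈ 0.075707

P(X=9) ≈ 0.075707 ≈ 7.57%


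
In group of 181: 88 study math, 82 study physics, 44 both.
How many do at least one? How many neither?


|A∪B| = 88+82-44 = 126
Neither = 181-126 = 55

At least one: 126; Neither: 55


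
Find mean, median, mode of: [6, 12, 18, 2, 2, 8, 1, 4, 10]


Sorted: [1, 2, 2, 4, 6, 8, 10, 12, 18]
Mean = 63/9 = 7
Median = 6
Freq: {6: 1, 12: 1, 18: 1, 2: 2, 8: 1, 1: 1, 4: 1, 10: 1}
Mode: [2]

Mean=7, Median=6, Mode=2


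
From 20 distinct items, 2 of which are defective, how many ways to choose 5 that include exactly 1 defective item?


Choose 1 of the 2 defective items and 4 of the other 18 items:
C(2,1)×C(18,4) = 2×3060 = 6120

6120


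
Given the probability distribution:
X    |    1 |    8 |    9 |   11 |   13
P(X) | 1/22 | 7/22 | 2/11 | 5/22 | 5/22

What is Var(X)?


E[X] = 213/22
E[X²] = 2223/22
Var(X) = E[X²] - (E[X])² = 2223/22 - 45369/484 = 3537/484

Var(X) = 3537/484 ≈ 7.3079


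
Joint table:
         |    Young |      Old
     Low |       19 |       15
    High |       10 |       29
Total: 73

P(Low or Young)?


P(Low∨Young) = P(Low) + P(Young) - P(Low∧Young)
= (34 + 29 - 19)/73 = 44/73

P = 44/73 ≈ 60.27%


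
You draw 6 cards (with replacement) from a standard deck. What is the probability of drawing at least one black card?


P(not a black card) = 26/52 = 1/2
P(none in 6 draws) = (1/2)^6 = 1/64
P(≥1 black card) = 1 - 1/64 = 63/64

P = 63/64 ≈ 98.44%


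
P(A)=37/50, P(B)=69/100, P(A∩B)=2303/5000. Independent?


P(A)×P(B) = 2553/5000
P(A∩B) = 2303/5000
Not equal → NOT independent

No, not independent


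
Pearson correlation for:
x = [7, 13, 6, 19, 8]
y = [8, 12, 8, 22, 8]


n=5, Σx=53, Σy=58, Σxy=742, Σx²=679, Σy²=820
r = (5×742 - 53×58)/√((5×679 - 53²)(5×820 - 58²))
= 636/√(586×736) = 636/√431296 ≈ 636/656.7313 ≈ 0.9684

r ≈ 0.9684


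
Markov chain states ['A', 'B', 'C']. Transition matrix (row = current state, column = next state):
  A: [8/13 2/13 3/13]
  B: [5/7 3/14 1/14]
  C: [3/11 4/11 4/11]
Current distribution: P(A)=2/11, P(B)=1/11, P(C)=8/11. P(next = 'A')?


P(next=A) = Σᵢ P(now=i)×P(i→A)
= 2/11×8/13 + 1/11×5/7 + 8/11×3/11
= 16/143 + 5/77 + 24/121 = 4131/11011

P = 4131/11011 ≈ 0.3752


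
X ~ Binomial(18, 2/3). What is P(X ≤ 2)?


P(X ≤ 2) = Σ P(X=i) for i=0..2
P(X=0) = 1/387420489
P(X=1) = 4/43046721
P(X=2) = 68/43046721
Sum = 649/387420489

P(X ≤ 2) = 649/387420489 ≈ 0.00%


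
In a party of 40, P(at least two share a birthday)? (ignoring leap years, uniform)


P(all different) = Π(365-i)/365 for i=0..39
= 0.108768
P(match) = 1 - 0.108768 = 0.891232

P ≈ 0.8912 ≈ 89.12%


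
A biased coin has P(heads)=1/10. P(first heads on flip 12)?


Geometric: P(X=12) = (1-p)^(k-1)×p = (9/10)^11×1/10 = 31381059609/1000000000000

P(X=12) = 31381059609/1000000000000 ≈ 3.14%


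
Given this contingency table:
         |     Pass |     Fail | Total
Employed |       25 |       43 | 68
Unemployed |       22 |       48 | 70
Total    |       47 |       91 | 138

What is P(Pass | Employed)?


P(Pass | Employed) = 25/(25+43) = 25/68

P(Pass|Employed) = 25/68 ≈ 36.76%


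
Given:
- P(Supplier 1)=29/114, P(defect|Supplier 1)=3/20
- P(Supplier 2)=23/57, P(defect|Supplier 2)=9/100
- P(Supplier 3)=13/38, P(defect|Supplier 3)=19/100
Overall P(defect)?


P(B) = Σ P(B|Aᵢ)×P(Aᵢ)
  3/20×29/114 = 29/760
  9/100×23/57 = 69/1900
  19/100×13/38 = 13/200
Sum = 53/380

P(defect) = 53/380 ≈ 13.95%


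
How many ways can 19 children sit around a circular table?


Circular arrangements of 19 distinct objects: fix one position to break rotational symmetry.
(n-1)! = 18! = 6402373705728000

6402373705728000


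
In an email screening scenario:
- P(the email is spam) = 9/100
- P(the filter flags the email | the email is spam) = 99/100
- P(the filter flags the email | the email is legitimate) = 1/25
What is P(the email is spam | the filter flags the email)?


Using Bayes' theorem:
P(A|B) = P(B|A)·P(A) / P(B)

P(the filter flags the email) = 99/100 × 9/100 + 1/25 × 91/100
= 891/10000 + 91/2500 = 251/2000

P(the email is spam|the filter flags the email) = (891/10000) / (251/2000) = 891/1255

P(the email is spam|the filter flags the email) = 891/1255 ≈ 71.00%


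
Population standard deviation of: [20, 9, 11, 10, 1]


Mean = 51/5
  (20-51/5)²=2401/25
  (9-51/5)²=36/25
  (11-51/5)²=16/25
  (10-51/5)²=1/25
  (1-51/5)²=2116/25
Σ(x-μ)² = 914/5
σ² = (914/5)/5 = 914/25

σ = √(914/25) ≈ 6.0465


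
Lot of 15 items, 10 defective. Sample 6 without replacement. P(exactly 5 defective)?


Hypergeometric: C(10,5)×C(5,1)/C(15,6)
= 252×5/5005 = 36/143

P(X=5) = 36/143 ≈ 25.17%


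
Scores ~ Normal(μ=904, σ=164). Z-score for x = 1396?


z = (x - μ)/σ = (1396 - 904)/164 = 3.0

z = 3.0


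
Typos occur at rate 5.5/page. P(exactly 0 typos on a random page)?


Poisson(λ=5.5): P(X=0) = e^(-λ)×λ^k/k!
= e^(-5.5) × 5.5^0 / 0!
≈ 0.004086771438 × 1 / 1 ≈ 0.004087

P(X=0) ≈ 0.004087 ≈ 0.41%


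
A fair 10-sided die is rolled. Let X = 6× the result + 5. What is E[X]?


E[die] = (1+10)/2 = 11/2
E[X] = 6×11/2 + 5 = 38

E[X] = 38


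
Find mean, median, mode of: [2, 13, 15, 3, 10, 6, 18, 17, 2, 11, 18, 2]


Sorted: [2, 2, 2, 3, 6, 10, 11, 13, 15, 17, 18, 18]
Mean = 117/12 = 39/4
Median = 21/2
Freq: {2: 3, 13: 1, 15: 1, 3: 1, 10: 1, 6: 1, 18: 2, 17: 1, 11: 1}
Mode: [2]

Mean=39/4, Median=21/2, Mode=2


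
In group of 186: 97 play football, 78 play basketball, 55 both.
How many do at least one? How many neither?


|A∪B| = 97+78-55 = 120
Neither = 186-120 = 66

At least one: 120; Neither: 66


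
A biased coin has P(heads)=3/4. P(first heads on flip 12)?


Geometric: P(X=12) = (1-p)^(k-1)×p = (1/4)^11×3/4 = 3/16777216

P(X=12) = 3/16777216 ≈ 0.00%


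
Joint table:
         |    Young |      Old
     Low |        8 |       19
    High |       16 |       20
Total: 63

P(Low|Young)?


P(Low|Young) = 8/(8+16) = 8/24 = 1/3

P = 1/3 ≈ 33.33%


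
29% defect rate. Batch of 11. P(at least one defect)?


P(all good) = (71/100)^11 = 231122292121701565271/10000000000000000000000
P(≥1 defect) = 9768877707878298434729/10000000000000000000000

P = 9768877707878298434729/10000000000000000000000 ≈ 97.69%


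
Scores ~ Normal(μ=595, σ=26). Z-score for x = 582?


z = (x - μ)/σ = (582 - 595)/26 = -0.5

z = -0.5


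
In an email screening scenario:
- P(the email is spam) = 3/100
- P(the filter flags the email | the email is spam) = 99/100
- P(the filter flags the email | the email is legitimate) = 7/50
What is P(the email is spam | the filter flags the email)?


Using Bayes' theorem:
P(A|B) = P(B|A)·P(A) / P(B)

P(the filter flags the email) = 99/100 × 3/100 + 7/50 × 97/100
= 297/10000 + 679/5000 = 331/2000

P(the email is spam|the filter flags the email) = (297/10000) / (331/2000) = 297/1655

P(the email is spam|the filter flags the email) = 297/1655 ≈ 17.95%


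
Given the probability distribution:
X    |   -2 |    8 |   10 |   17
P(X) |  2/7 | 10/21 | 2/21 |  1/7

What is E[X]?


E[X] = Σ x·P(X=x)
= (-2)×(2/7) + (8)×(10/21) + (10)×(2/21) + (17)×(1/7)
= 139/21

E[X] = 139/21


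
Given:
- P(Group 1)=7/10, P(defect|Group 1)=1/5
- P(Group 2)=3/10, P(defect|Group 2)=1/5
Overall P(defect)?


P(B) = Σ P(B|Aᵢ)×P(Aᵢ)
  1/5×7/10 = 7/50
  1/5×3/10 = 3/50
Sum = 1/5

P(defect) = 1/5 ≈ 20.00%


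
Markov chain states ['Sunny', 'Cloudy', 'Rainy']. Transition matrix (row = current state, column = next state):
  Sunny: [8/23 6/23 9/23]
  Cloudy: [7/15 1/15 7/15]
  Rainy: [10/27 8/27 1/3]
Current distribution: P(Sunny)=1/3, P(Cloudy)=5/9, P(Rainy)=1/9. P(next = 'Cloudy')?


P(next=Cloudy) = Σᵢ P(now=i)×P(i→Cloudy)
= 1/3×6/23 + 5/9×1/15 + 1/9×8/27
= 2/23 + 1/27 + 8/243 = 877/5589

P = 877/5589 ≈ 0.1569


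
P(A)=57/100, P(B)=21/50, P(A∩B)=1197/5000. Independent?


P(A)×P(B) = 1197/5000
P(A∩B) = 1197/5000
Equal ✓ → Independent

Yes, independent


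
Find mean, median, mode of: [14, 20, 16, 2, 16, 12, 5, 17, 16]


Sorted: [2, 5, 12, 14, 16, 16, 16, 17, 20]
Mean = 118/9
Median = 16
Freq: {14: 1, 20: 1, 16: 3, 2: 1, 12: 1, 5: 1, 17: 1}
Mode: [16]

Mean=118/9, Median=16, Mode=16


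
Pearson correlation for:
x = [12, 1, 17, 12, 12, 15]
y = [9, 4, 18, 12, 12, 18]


n=6, Σx=69, Σy=73, Σxy=976, Σx²=947, Σy²=1033
r = (6×976 - 69×73)/√((6×947 - 69²)(6×1033 - 73²))
= 819/√(921×869) = 819/√800349 ≈ 819/894.6223 ≈ 0.9155

r ≈ 0.9155


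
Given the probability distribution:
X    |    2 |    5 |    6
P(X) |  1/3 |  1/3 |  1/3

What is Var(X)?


E[X] = 13/3
E[X²] = 65/3
Var(X) = E[X²] - (E[X])² = 65/3 - 169/9 = 26/9

Var(X) = 26/9 ≈ 2.8889


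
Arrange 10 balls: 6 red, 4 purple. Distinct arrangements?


10!/(6!×4!) = 210

210


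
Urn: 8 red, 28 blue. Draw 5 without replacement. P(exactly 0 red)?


Hypergeometric: C(8,0)×C(28,5)/C(36,5)
= 1×98280/376992 = 195/748

P(X=0) = 195/748 ≈ 26.07%


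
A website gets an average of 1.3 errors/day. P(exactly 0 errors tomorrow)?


Poisson(λ=1.3): P(X=0) = e^(-λ)×λ^k/k!
= e^(-1.3) × 1.3^0 / 0!
≈ 0.272531793 × 1 / 1 ≈ 0.272532

P(X=0) ≈ 0.272532 ≈ 27.25%


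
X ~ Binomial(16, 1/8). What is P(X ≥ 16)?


P(X ≥ 16) = Σ P(X=i) for i=16..16
P(X=16) = 1/281474976710656
Sum = 1/281474976710656

P(X ≥ 16) = 1/281474976710656 ≈ 0.00%


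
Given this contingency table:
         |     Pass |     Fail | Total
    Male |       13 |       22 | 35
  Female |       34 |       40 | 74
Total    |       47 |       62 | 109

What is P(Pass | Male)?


P(Pass | Male) = 13/(13+22) = 13/35

P(Pass|Male) = 13/35 ≈ 37.14%


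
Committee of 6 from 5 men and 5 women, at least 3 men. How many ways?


Count by #men:
  3M,3W: C(5,3)×C(5,3)=100
  4M,2W: C(5,4)×C(5,2)=50
  5M,1W: C(5,5)×C(5,1)=5
Total = 155

155


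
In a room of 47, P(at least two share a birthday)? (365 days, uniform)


P(all different) = Π(365-i)/365 for i=0..46
= 0.045226
P(match) = 1 - 0.045226 = 0.954774

P ≈ 0.9548 ≈ 95.48%


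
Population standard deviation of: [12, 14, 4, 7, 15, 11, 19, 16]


Mean = 98/8 = 49/4
  (12-49/4)²=1/16
  (14-49/4)²=49/16
  (4-49/4)²=1089/16
  (7-49/4)²=441/16
  (15-49/4)²=121/16
  (11-49/4)²=25/16
  (19-49/4)²=729/16
  (16-49/4)²=225/16
Σ(x-μ)² = 335/2
σ² = (335/2)/8 = 335/16

σ = √(335/16) ≈ 4.5758


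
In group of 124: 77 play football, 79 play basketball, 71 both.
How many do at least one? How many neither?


|A∪B| = 77+79-71 = 85
Neither = 124-85 = 39

At least one: 85; Neither: 39


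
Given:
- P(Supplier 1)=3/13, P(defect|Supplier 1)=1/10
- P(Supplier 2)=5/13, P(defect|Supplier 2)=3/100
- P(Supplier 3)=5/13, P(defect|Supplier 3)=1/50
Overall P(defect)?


P(B) = Σ P(B|Aᵢ)×P(Aᵢ)
  1/10×3/13 = 3/130
  3/100×5/13 = 3/260
  1/50×5/13 = 1/130
Sum = 11/260

P(defect) = 11/260 ≈ 4.23%


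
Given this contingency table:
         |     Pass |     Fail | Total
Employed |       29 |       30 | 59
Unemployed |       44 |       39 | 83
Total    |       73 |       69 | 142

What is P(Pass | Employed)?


P(Pass | Employed) = 29/(29+30) = 29/59

P(Pass|Employed) = 29/59 ≈ 49.15%


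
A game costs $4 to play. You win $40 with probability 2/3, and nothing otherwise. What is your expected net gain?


E[gain] = (40-4)×2/3 + (-4)×1/3
= 24 - 4/3 = 68/3

Expected net gain = $68/3 ≈ $22.67


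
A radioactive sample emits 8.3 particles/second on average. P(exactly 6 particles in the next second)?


Poisson(λ=8.3): P(X=6) = e^(-λ)×λ^k/k!
= e^(-8.3) × 8.3^6 / 6!
≈ 0.0002485168271 × 326940.373369 / 720 ≈ 0.112847

P(X=6) ≈ 0.112847 ≈ 11.28%


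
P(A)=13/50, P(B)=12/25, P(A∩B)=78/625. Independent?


P(A)×P(B) = 78/625
P(A∩B) = 78/625
Equal ✓ → Independent

Yes, independent


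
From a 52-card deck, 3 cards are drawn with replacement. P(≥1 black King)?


P(not a black King) = 50/52 = 25/26
P(none in 3 draws) = (25/26)^3 = 15625/17576
P(≥1 black King) = 1 - 15625/17576 = 1951/17576

P = 1951/17576 ≈ 11.10%


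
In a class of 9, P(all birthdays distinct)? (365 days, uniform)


P(all different) = Π(365-i)/365 for i=0..8
= (365/365)×(364/365)×...×(357/365)
= 0.905376

P ≈ 0.9054 ≈ 90.54%


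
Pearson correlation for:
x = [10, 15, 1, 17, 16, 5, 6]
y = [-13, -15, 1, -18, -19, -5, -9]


n=7, Σx=70, Σy=-78, Σxy=-1043, Σx²=932, Σy²=1186
r = (7×(-1043) - 70×(-78))/√((7×932 - 70²)(7×1186 - (-78)²))
= -1841/√(1624×2218) = -1841/√3602032 ≈ -1841/1897.9020 ≈ -0.9700

r ≈ -0.9700


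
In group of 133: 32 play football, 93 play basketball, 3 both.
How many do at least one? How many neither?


|A∪B| = 32+93-3 = 122
Neither = 133-122 = 11

At least one: 122; Neither: 11


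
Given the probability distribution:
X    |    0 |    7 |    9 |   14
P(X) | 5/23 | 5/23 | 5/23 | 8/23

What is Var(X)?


E[X] = 192/23
E[X²] = 2218/23
Var(X) = E[X²] - (E[X])² = 2218/23 - 36864/529 = 14150/529

Var(X) = 14150/529 ≈ 26.7486


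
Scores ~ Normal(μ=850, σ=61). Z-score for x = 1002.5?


z = (x - μ)/σ = (1002.5 - 850)/61 = 2.5

z = 2.5


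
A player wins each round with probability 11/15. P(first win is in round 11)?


Geometric: P(X=11) = (1-p)^(k-1)×p = (4/15)^10×11/15 = 11534336/8649755859375

P(X=11) = 11534336/8649755859375 ≈ 0.00%


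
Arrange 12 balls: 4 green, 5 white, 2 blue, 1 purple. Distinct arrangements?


12!/(4!×5!×2!×1!) = 83160

83160


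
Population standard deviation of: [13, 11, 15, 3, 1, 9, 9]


Mean = 61/7
  (13-61/7)²=900/49
  (11-61/7)²=256/49
  (15-61/7)²=1936/49
  (3-61/7)²=1600/49
  (1-61/7)²=2916/49
  (9-61/7)²=4/49
  (9-61/7)²=4/49
Σ(x-μ)² = 1088/7
σ² = (1088/7)/7 = 1088/49

σ = √(1088/49) ≈ 4.7121


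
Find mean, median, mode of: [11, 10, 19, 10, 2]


Sorted: [2, 10, 10, 11, 19]
Mean = 52/5
Median = 10
Freq: {11: 1, 10: 2, 19: 1, 2: 1}
Mode: [10]

Mean=52/5, Median=10, Mode=10


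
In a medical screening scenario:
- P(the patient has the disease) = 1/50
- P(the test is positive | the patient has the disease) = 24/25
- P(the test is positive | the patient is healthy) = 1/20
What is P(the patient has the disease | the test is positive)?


Using Bayes' theorem:
P(A|B) = P(B|A)·P(A) / P(B)

P(the test is positive) = 24/25 × 1/50 + 1/20 × 49/50
= 12/625 + 49/1000 = 341/5000

P(the patient has the disease|the test is positive) = (12/625) / (341/5000) = 96/341

P(the patient has the disease|the test is positive) = 96/341 ≈ 28.15%


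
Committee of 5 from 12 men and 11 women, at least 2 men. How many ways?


Count by #men:
  2M,3W: C(12,2)×C(11,3)=10890
  3M,2W: C(12,3)×C(11,2)=12100
  4M,1W: C(12,4)×C(11,1)=5445
  5M,0W: C(12,5)×C(11,0)=792
Total = 29227

29227


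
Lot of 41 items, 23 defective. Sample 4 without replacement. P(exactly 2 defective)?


Hypergeometric: C(23,2)×C(18,2)/C(41,4)
= 253×153/101270 = 38709/101270

P(X=2) = 38709/101270 ≈ 38.22%


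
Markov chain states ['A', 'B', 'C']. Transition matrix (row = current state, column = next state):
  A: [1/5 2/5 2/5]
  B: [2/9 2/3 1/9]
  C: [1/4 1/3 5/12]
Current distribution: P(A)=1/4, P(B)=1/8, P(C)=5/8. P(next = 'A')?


P(next=A) = Σᵢ P(now=i)×P(i→A)
= 1/4×1/5 + 1/8×2/9 + 5/8×1/4
= 1/20 + 1/36 + 5/32 = 337/1440

P = 337/1440 ≈ 0.2340


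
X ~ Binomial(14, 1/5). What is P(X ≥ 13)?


P(X ≥ 13) = Σ P(X=i) for i=13..14
P(X=13) = 56/6103515625
P(X=14) = 1/6103515625
Sum = 57/6103515625

P(X ≥ 13) = 57/6103515625 ≈ 0.00%


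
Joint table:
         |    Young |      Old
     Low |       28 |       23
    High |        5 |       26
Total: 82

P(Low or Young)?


P(Low∨Young) = P(Low) + P(Young) - P(Low∧Young)
= (51 + 33 - 28)/82 = 56/82 = 28/41

P = 28/41 ≈ 68.29%


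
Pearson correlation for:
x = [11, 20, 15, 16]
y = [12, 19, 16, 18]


n=4, Σx=62, Σy=65, Σxy=1040, Σx²=1002, Σy²=1085
r = (4×1040 - 62×65)/√((4×1002 - 62²)(4×1085 - 65²))
= 130/√(164×115) = 130/√18860 ≈ 130/137.3317 ≈ 0.9466

r ≈ 0.9466


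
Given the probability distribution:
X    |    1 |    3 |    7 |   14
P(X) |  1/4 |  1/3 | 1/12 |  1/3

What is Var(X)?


E[X] = 13/2
E[X²] = 218/3
Var(X) = E[X²] - (E[X])² = 218/3 - 169/4 = 365/12

Var(X) = 365/12 ≈ 30.4167


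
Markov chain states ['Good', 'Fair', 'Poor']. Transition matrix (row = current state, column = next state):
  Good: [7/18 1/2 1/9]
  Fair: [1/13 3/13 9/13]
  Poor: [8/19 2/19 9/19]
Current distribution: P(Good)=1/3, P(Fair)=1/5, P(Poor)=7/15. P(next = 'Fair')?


P(next=Fair) = Σᵢ P(now=i)×P(i→Fair)
= 1/3×1/2 + 1/5×3/13 + 7/15×2/19
= 1/6 + 3/65 + 14/285 = 647/2470

P = 647/2470 ≈ 0.2619


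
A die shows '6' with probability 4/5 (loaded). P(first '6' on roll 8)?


Geometric: P(X=8) = (1-p)^(k-1)×p = (1/5)^7×4/5 = 4/390625

P(X=8) = 4/390625 ≈ 0.00%


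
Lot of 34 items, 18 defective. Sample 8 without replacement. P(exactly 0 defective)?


Hypergeometric: C(18,0)×C(16,8)/C(34,8)
= 1×12870/18156204 = 65/91698

P(X=0) = 65/91698 ≈ 0.07%


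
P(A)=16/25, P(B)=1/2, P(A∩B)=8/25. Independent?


P(A)×P(B) = 8/25
P(A∩B) = 8/25
Equal ✓ → Independent

Yes, independent


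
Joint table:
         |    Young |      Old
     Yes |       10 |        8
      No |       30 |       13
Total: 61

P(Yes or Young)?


P(Yes∨Young) = P(Yes) + P(Young) - P(Yes∧Young)
= (18 + 40 - 10)/61 = 48/61

P = 48/61 ≈ 78.69%


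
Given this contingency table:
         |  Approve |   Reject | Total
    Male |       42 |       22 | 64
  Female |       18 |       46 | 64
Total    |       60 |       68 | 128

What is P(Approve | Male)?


P(Approve | Male) = 42/(42+22) = 42/64 = 21/32

P(Approve|Male) = 21/32 ≈ 65.62%


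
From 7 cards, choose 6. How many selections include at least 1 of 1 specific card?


Complement: C(7,6) - C(6,6) = 7 - 1 = 6

6


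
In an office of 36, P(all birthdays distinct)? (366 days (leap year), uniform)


P(all different) = Π(366-i)/366 for i=0..35
= (366/366)×(365/366)×...×(331/366)
= 0.168667

P ≈ 0.1687 ≈ 16.87%


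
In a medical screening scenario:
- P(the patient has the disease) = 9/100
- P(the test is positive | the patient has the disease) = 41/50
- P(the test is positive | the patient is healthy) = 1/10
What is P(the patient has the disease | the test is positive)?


Using Bayes' theorem:
P(A|B) = P(B|A)·P(A) / P(B)

P(the test is positive) = 41/50 × 9/100 + 1/10 × 91/100
= 369/5000 + 91/1000 = 103/625

P(the patient has the disease|the test is positive) = (369/5000) / (103/625) = 369/824

P(the patient has the disease|the test is positive) = 369/824 ≈ 44.78%


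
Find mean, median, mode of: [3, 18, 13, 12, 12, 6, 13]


Sorted: [3, 6, 12, 12, 13, 13, 18]
Mean = 77/7 = 11
Median = 12
Freq: {3: 1, 18: 1, 13: 2, 12: 2, 6: 1}
Mode: [12, 13]

Mean=11, Median=12, Mode=[12, 13]


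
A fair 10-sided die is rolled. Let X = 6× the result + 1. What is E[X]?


E[die] = (1+10)/2 = 11/2
E[X] = 6×11/2 + 1 = 34

E[X] = 34


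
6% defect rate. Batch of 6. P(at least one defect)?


P(all good) = (47/50)^6 = 10779215329/15625000000
P(≥1 defect) = 4845784671/15625000000

P = 4845784671/15625000000 ≈ 31.01%


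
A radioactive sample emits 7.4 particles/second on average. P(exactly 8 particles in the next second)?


Poisson(λ=7.4): P(X=8) = e^(-λ)×λ^k/k!
= e^(-7.4) × 7.4^8 / 8!
≈ 0.0006112527611 × 8991947.40204 / 40320 ≈ 0.136318

P(X=8) ≈ 0.136318 ≈ 13.63%


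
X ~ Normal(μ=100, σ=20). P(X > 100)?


z = (100-100)/20 = 0.0
P(X > 100) = 1 - P(Z ≤ 0.0) = 1 - 0.5000 = 0.5000

P(X > 100) ≈ 0.5000


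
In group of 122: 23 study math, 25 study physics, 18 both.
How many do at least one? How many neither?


|A∪B| = 23+25-18 = 30
Neither = 122-30 = 92

At least one: 30; Neither: 92


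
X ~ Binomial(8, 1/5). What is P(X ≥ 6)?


P(X ≥ 6) = Σ P(X=i) for i=6..8
P(X=6) = 448/390625
P(X=7) = 32/390625
P(X=8) = 1/390625
Sum = 481/390625

P(X ≥ 6) = 481/390625 ≈ 0.12%


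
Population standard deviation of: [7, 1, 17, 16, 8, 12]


Mean = 61/6
  (7-61/6)²=361/36
  (1-61/6)²=3025/36
  (17-61/6)²=1681/36
  (16-61/6)²=1225/36
  (8-61/6)²=169/36
  (12-61/6)²=121/36
Σ(x-μ)² = 1097/6
σ² = (1097/6)/6 = 1097/36

σ = √(1097/36) ≈ 5.5202
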